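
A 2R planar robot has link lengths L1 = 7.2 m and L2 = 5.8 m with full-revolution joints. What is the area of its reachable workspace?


r_max = L1 + L2 = 13.0 m
r_min = |L1 - L2| = 1.4 m
Area = pi*(r_max^2 - r_min^2)
= pi*(169.0 - 1.96)
= pi * 167.04
= 524.7716 m^2


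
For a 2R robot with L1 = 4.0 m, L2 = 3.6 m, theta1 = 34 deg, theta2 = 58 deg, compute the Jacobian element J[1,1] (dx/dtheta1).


J[1,1] = -L1*sin(t1) - L2*sin(t1+t2)
= -4.0*sin(34) - 3.6*sin(92)
= -5.8346


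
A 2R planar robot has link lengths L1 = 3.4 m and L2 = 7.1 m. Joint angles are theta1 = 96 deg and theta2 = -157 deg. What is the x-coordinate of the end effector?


Convert angles to radians: theta1 = 1.6755, theta2 = -2.7402
x = L1*cos(theta1) + L2*cos(theta1+theta2)
x = -0.3554 + 3.4421
x = 3.0868


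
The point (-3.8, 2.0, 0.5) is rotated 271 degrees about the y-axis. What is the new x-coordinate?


Rotation about y-axis: x' = x*cos(theta) + z*sin(theta)
= -3.8 * 0.0175 + 0.5 * -0.9998
= -0.5662


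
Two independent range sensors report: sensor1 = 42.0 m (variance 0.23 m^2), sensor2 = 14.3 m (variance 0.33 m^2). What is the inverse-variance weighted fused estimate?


w1 = (1/var1) / (1/var1 + 1/var2)
   = 4.3478 / (4.3478 + 3.0303) = 0.5893
w2 = 1 - w1 = 0.4107
fused = w1*s1 + w2*s2 = 24.75 + 5.8732
= 30.6232 m


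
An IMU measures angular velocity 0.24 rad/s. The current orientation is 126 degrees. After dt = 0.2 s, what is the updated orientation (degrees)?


delta_theta = w * dt = 0.24 * 0.2 = 0.048 rad
= 2.7502 deg
theta_new = 126 + 2.7502 = 128.7502 deg


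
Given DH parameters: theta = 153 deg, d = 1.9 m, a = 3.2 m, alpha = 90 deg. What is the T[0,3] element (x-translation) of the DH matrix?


T[0,3] = a * cos(theta)
= 3.2 * cos(153 deg)
= 3.2 * -0.891
= -2.8512


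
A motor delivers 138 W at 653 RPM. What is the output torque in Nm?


omega = 653 * 2*pi/60 = 68.382 rad/s
tau = P / omega = 138 / 68.382
= 2.0181 Nm


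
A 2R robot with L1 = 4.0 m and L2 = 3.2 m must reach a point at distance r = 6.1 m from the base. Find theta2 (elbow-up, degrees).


cos(theta2) = (r^2 - L1^2 - L2^2) / (2*L1*L2)
cos(theta2) = (37.21 - 16.0 - 10.24) / 25.6
cos(theta2) = 0.428516
theta2 = 64.6266 degrees


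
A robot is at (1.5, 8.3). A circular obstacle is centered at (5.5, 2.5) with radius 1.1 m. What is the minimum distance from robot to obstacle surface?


center_dist = sqrt((1.5-5.5)^2 + (8.3-2.5)^2)
= sqrt(16.0 + 33.64)
= 7.0456
min_dist = center_dist - radius = 7.0456 - 1.1 = 5.9456 m


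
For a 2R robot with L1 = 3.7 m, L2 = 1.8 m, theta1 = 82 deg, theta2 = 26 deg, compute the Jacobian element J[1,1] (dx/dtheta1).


J[1,1] = -L1*sin(t1) - L2*sin(t1+t2)
= -3.7*sin(82) - 1.8*sin(108)
= -5.3759


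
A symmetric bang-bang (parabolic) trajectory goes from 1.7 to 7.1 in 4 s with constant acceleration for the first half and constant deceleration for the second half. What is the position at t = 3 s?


Symmetric rest-to-rest: each phase covers (pf-p0)/2 in time T/2. 0.5*a*(T/2)^2 = (pf-p0)/2 => a = 4*(pf-p0)/T^2
a = 4*(7.1-1.7)/4^2 = 1.35
t = 3 is in the deceleration phase (t > T/2).
p = pf - 0.5*a*(T-t)^2 = 7.1 - 0.5*1.35*1^2
= 6.425


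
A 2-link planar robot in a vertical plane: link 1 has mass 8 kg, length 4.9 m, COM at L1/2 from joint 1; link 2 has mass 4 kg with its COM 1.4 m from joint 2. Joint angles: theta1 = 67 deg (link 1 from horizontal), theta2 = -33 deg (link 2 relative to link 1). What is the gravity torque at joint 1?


Horizontal distance from joint 1 to link-1 COM:
  x_c1 = (L1/2)*cos(t1) = 2.45 * 0.3907 = 0.9573 m
Horizontal distance from joint 1 to link-2 COM:
  x_c2 = L1*cos(t1) + Lc2*cos(t1+t2)
       = 4.9*0.3907 + 1.4*0.829 = 3.0752 m
tau1 = m1*g*x_c1 + m2*g*x_c2
     = 8*9.81*0.9573 + 4*9.81*3.0752
     = 75.1282 + 120.6722
     = 195.8004 Nm


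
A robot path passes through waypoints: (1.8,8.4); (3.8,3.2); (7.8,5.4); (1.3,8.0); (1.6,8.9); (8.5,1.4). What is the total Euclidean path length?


Segment lengths:
  seg1 = sqrt((2.0)^2 + (-5.2)^2) = 5.5714
  seg2 = sqrt((4.0)^2 + (2.2)^2) = 4.5651
  seg3 = sqrt((-6.5)^2 + (2.6)^2) = 7.0007
  seg4 = sqrt((0.3)^2 + (0.9)^2) = 0.9487
  seg5 = sqrt((6.9)^2 + (-7.5)^2) = 10.1912
Total = 28.277


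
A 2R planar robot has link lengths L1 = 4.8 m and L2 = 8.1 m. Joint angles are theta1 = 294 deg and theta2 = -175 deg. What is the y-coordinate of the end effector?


Convert angles to radians: theta1 = 5.1313, theta2 = -3.0543
y = L1*sin(theta1) + L2*sin(theta1+theta2)
y = -4.385 + 7.0844
y = 2.6994


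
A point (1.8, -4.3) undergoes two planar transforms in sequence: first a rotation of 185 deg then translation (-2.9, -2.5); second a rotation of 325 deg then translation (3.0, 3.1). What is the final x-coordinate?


After transform 1:
x1 = cos(185)*1.8 - sin(185)*-4.3 + -2.9 = -5.0679
y1 = sin(185)*1.8 + cos(185)*-4.3 + -2.5 = 1.6268
After transform 2:
x2 = cos(325)*-5.0679 - sin(325)*1.6268 + 3.0
= -0.2183


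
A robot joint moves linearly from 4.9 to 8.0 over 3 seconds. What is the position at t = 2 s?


s = t/T = 2/3 = 0.6667
p(t) = p0 + (pf-p0)*s
= 4.9 + (8.0 - 4.9) * 0.6667
= 6.9667


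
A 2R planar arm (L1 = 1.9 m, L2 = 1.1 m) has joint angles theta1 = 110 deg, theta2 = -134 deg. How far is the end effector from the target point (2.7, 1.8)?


End effector via forward kinematics:
x = L1*cos(t1) + L2*cos(t1+t2) = 0.3551
y = L1*sin(t1) + L2*sin(t1+t2) = 1.338
Distance to target:
d = sqrt((2.7 - 0.3551)^2 + (1.8 - 1.338)^2)
= sqrt(5.4987 + 0.2134)
= 2.39 m


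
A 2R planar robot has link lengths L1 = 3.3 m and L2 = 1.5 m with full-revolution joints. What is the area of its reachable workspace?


r_max = L1 + L2 = 4.8 m
r_min = |L1 - L2| = 1.8 m
Area = pi*(r_max^2 - r_min^2)
= pi*(23.04 - 3.24)
= pi * 19.8
= 62.2035 m^2


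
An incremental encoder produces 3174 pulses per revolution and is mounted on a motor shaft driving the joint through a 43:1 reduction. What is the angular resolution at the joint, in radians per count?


counts per rev = 3174
effective counts at joint = 3174 * 43 = 136482
resolution = 2*pi / 136482
= 4.6037e-05 rad/count


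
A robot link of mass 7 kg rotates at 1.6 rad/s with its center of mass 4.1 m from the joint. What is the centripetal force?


F = m * omega^2 * r
= 7 * 1.6^2 * 4.1
= 7 * 2.56 * 4.1
= 73.472 N


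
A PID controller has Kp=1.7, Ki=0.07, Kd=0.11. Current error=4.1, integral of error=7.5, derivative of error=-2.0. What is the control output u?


u = Kp*e + Ki*int(e) + Kd*de/dt
= 1.7*4.1 + 0.07*7.5 + 0.11*(-2.0)
= 6.97 + 0.525 + -0.22
= 7.275


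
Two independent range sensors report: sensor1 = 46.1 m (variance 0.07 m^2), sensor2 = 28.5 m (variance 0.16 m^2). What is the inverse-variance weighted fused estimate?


w1 = (1/var1) / (1/var1 + 1/var2)
   = 14.2857 / (14.2857 + 6.25) = 0.6957
w2 = 1 - w1 = 0.3043
fused = w1*s1 + w2*s2 = 32.0696 + 8.6739
= 40.7435 m


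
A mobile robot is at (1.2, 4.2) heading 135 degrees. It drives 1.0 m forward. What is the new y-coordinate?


y_new = y0 + d*sin(theta)
= 4.2 + 1.0*sin(135)
= 4.2 + 0.7071
= 4.9071


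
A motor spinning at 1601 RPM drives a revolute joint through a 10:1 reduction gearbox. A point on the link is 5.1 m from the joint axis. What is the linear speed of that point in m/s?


omega_motor = 1601 * 2*pi/60 = 167.6563 rad/s
omega_joint = omega_motor / 10 = 16.7656 rad/s
v = omega_joint * r = 16.7656 * 5.1
= 85.5047 m/s


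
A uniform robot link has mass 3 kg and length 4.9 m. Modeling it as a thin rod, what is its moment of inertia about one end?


I = (1/3) * m * L^2
= (1/3) * 3 * 4.9^2
= 0.333333 * 3 * 24.01
= 24.01 kg*m^2


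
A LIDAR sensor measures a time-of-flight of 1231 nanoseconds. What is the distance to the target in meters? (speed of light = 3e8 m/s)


tof = 1231 ns = 1.231e-06 s
dist = c * tof / 2
= 3e8 * 1.231e-06 / 2
= 184.65 m


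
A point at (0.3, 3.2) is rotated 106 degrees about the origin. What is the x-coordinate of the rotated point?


x' = x*cos(theta) - y*sin(theta)
cos(106 deg) = -0.2756, sin(106 deg) = 0.9613
x' = 0.3 * -0.2756 - 3.2 * 0.9613
= -0.0827 - 3.076
= -3.1587


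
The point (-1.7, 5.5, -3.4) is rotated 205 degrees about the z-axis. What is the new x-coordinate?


Rotation about z-axis: x' = x*cos(theta) - y*sin(theta)
= -1.7 * -0.9063 - 5.5 * -0.4226
= 3.8651


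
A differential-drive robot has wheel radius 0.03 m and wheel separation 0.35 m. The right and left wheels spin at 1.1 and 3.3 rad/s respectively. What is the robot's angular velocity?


vR = r*wR = 0.03*1.1 = 0.033 m/s
vL = r*wL = 0.03*3.3 = 0.099 m/s
v = (vR+vL)/2 = 0.066 m/s
omega = (vR-vL)/L = -0.1886 rad/s
angular velocity = -0.1886 rad/s


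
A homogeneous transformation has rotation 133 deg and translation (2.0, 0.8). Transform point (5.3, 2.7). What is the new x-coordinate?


x' = cos(theta)*px - sin(theta)*py + tx
= -0.682*5.3 - 0.7314*2.7 + 2.0
= -3.5892


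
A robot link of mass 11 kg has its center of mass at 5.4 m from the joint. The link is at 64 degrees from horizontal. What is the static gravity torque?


tau = m*g*L*cos(angle)
= 11 * 9.81 * 5.4 * cos(64 deg)
= 11 * 9.81 * 5.4 * 0.4384
= 255.445 Nm


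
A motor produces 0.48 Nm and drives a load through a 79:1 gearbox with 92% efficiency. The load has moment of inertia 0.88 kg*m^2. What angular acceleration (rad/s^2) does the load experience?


tau_out = tau_motor * N * eta
= 0.48 * 79 * 0.92 = 34.8864 Nm
alpha = tau_out / I = 34.8864 / 0.88
= 39.6436 rad/s^2


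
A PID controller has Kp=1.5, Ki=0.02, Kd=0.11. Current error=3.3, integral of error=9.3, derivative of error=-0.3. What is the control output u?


u = Kp*e + Ki*int(e) + Kd*de/dt
= 1.5*3.3 + 0.02*9.3 + 0.11*(-0.3)
= 4.95 + 0.186 + -0.033
= 5.103


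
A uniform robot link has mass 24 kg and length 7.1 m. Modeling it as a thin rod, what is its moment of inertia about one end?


I = (1/3) * m * L^2
= (1/3) * 24 * 7.1^2
= 0.333333 * 24 * 50.41
= 403.28 kg*m^2


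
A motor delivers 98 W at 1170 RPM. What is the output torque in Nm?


omega = 1170 * 2*pi/60 = 122.5221 rad/s
tau = P / omega = 98 / 122.5221
= 0.7999 Nm


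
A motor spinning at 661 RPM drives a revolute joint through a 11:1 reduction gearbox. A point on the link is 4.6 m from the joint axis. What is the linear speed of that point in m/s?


omega_motor = 661 * 2*pi/60 = 69.2198 rad/s
omega_joint = omega_motor / 11 = 6.2927 rad/s
v = omega_joint * r = 6.2927 * 4.6
= 28.9464 m/s


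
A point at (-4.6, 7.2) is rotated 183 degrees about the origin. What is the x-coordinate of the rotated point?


x' = x*cos(theta) - y*sin(theta)
cos(183 deg) = -0.9986, sin(183 deg) = -0.0523
x' = -4.6 * -0.9986 - 7.2 * -0.0523
= 4.5937 - -0.3768
= 4.9705


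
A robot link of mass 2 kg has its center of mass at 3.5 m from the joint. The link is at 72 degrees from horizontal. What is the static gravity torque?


tau = m*g*L*cos(angle)
= 2 * 9.81 * 3.5 * cos(72 deg)
= 2 * 9.81 * 3.5 * 0.309
= 21.2202 Nm


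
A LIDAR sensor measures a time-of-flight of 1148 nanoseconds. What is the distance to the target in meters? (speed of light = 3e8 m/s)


tof = 1148 ns = 1.148e-06 s
dist = c * tof / 2
= 3e8 * 1.148e-06 / 2
= 172.2 m


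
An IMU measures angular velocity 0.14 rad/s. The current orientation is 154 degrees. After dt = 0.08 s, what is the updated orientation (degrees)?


delta_theta = w * dt = 0.14 * 0.08 = 0.0112 rad
= 0.6417 deg
theta_new = 154 + 0.6417 = 154.6417 deg


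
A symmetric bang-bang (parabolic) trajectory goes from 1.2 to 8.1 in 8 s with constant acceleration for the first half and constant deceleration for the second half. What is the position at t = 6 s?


Symmetric rest-to-rest: each phase covers (pf-p0)/2 in time T/2. 0.5*a*(T/2)^2 = (pf-p0)/2 => a = 4*(pf-p0)/T^2
a = 4*(8.1-1.2)/8^2 = 0.4312
t = 6 is in the deceleration phase (t > T/2).
p = pf - 0.5*a*(T-t)^2 = 8.1 - 0.5*0.4312*2^2
= 7.2375


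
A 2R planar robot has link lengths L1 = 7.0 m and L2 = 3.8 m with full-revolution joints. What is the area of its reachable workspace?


r_max = L1 + L2 = 10.8 m
r_min = |L1 - L2| = 3.2 m
Area = pi*(r_max^2 - r_min^2)
= pi*(116.64 - 10.24)
= pi * 106.4
= 334.2655 m^2


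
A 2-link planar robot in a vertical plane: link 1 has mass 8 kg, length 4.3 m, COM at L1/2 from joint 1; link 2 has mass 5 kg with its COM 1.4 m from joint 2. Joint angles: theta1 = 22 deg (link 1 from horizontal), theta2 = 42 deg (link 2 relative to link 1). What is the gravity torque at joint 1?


Horizontal distance from joint 1 to link-1 COM:
  x_c1 = (L1/2)*cos(t1) = 2.15 * 0.9272 = 1.9934 m
Horizontal distance from joint 1 to link-2 COM:
  x_c2 = L1*cos(t1) + Lc2*cos(t1+t2)
       = 4.3*0.9272 + 1.4*0.4384 = 4.6006 m
tau1 = m1*g*x_c1 + m2*g*x_c2
     = 8*9.81*1.9934 + 5*9.81*4.6006
     = 156.4456 + 225.6599
     = 382.1055 Nm


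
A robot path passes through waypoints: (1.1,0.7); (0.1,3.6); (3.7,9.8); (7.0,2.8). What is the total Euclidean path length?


Segment lengths:
  seg1 = sqrt((-1.0)^2 + (2.9)^2) = 3.0676
  seg2 = sqrt((3.6)^2 + (6.2)^2) = 7.1694
  seg3 = sqrt((3.3)^2 + (-7.0)^2) = 7.7389
Total = 17.9758


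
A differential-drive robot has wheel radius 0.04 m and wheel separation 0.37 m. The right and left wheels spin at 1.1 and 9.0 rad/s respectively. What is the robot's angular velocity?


vR = r*wR = 0.04*1.1 = 0.044 m/s
vL = r*wL = 0.04*9.0 = 0.36 m/s
v = (vR+vL)/2 = 0.202 m/s
omega = (vR-vL)/L = -0.8541 rad/s
angular velocity = -0.8541 rad/s


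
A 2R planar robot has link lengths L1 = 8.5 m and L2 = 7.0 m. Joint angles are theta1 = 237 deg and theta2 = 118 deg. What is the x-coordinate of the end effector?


Convert angles to radians: theta1 = 4.1364, theta2 = 2.0595
x = L1*cos(theta1) + L2*cos(theta1+theta2)
x = -4.6294 + 6.9734
x = 2.3439


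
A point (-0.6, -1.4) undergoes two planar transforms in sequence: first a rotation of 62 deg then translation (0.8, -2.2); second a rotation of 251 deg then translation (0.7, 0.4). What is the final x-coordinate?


After transform 1:
x1 = cos(62)*-0.6 - sin(62)*-1.4 + 0.8 = 1.7544
y1 = sin(62)*-0.6 + cos(62)*-1.4 + -2.2 = -3.387
After transform 2:
x2 = cos(251)*1.7544 - sin(251)*-3.387 + 0.7
= -3.0737


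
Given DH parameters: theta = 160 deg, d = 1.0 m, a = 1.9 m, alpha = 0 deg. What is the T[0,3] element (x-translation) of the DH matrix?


T[0,3] = a * cos(theta)
= 1.9 * cos(160 deg)
= 1.9 * -0.9397
= -1.7854


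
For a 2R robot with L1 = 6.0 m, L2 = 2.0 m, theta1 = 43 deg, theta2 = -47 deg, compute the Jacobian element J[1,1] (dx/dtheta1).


J[1,1] = -L1*sin(t1) - L2*sin(t1+t2)
= -6.0*sin(43) - 2.0*sin(-4)
= -3.9525


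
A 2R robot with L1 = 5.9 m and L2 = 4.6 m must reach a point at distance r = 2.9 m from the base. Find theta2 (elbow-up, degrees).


cos(theta2) = (r^2 - L1^2 - L2^2) / (2*L1*L2)
cos(theta2) = (8.41 - 34.81 - 21.16) / 54.28
cos(theta2) = -0.876197
theta2 = 151.187 degrees


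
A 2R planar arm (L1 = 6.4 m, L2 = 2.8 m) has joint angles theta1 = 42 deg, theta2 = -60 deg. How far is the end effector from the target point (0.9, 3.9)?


End effector via forward kinematics:
x = L1*cos(t1) + L2*cos(t1+t2) = 7.4191
y = L1*sin(t1) + L2*sin(t1+t2) = 3.4172
Distance to target:
d = sqrt((0.9 - 7.4191)^2 + (3.9 - 3.4172)^2)
= sqrt(42.4985 + 0.2331)
= 6.5369 m


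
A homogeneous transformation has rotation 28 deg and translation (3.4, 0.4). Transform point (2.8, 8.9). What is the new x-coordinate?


x' = cos(theta)*px - sin(theta)*py + tx
= 0.8829*2.8 - 0.4695*8.9 + 3.4
= 1.694


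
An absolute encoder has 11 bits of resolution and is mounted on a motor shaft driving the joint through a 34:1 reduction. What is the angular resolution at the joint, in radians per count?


counts = 2^11 = 2048
effective counts at joint = 2048 * 34 = 69632
resolution = 2*pi / 69632
= 9.0234e-05 rad/count


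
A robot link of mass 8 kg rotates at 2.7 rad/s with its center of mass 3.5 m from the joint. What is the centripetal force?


F = m * omega^2 * r
= 8 * 2.7^2 * 3.5
= 8 * 7.29 * 3.5
= 204.12 N


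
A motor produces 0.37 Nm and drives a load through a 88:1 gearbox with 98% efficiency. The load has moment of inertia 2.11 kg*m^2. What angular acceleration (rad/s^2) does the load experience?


tau_out = tau_motor * N * eta
= 0.37 * 88 * 0.98 = 31.9088 Nm
alpha = tau_out / I = 31.9088 / 2.11
= 15.1227 rad/s^2


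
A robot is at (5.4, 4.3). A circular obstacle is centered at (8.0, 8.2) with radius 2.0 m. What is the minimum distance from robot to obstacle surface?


center_dist = sqrt((5.4-8.0)^2 + (4.3-8.2)^2)
= sqrt(6.76 + 15.21)
= 4.6872
min_dist = center_dist - radius = 4.6872 - 2.0 = 2.6872 m


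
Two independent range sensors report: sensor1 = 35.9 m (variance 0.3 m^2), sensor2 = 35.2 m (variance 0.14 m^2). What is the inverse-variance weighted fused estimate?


w1 = (1/var1) / (1/var1 + 1/var2)
   = 3.3333 / (3.3333 + 7.1429) = 0.3182
w2 = 1 - w1 = 0.6818
fused = w1*s1 + w2*s2 = 11.4227 + 24.0
= 35.4227 m


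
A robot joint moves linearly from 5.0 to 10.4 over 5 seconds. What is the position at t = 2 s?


s = t/T = 2/5 = 0.4
p(t) = p0 + (pf-p0)*s
= 5.0 + (10.4 - 5.0) * 0.4
= 7.16


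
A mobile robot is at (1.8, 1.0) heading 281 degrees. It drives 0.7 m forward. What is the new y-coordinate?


y_new = y0 + d*sin(theta)
= 1.0 + 0.7*sin(281)
= 1.0 + -0.6871
= 0.3129


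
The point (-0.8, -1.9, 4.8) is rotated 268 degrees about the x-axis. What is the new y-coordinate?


Rotation about x-axis: y' = y*cos(theta) - z*sin(theta)
= -1.9 * -0.0349 - 4.8 * -0.9994
= 4.8634


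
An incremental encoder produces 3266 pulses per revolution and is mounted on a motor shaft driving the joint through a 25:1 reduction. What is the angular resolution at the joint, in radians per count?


counts per rev = 3266
effective counts at joint = 3266 * 25 = 81650
resolution = 2*pi / 81650
= 7.6953e-05 rad/count


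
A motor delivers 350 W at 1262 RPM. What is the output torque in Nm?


omega = 1262 * 2*pi/60 = 132.1563 rad/s
tau = P / omega = 350 / 132.1563
= 2.6484 Nm


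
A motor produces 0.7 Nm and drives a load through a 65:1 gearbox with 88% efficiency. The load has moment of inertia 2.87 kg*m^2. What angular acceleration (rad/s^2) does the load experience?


tau_out = tau_motor * N * eta
= 0.7 * 65 * 0.88 = 40.04 Nm
alpha = tau_out / I = 40.04 / 2.87
= 13.9512 rad/s^2


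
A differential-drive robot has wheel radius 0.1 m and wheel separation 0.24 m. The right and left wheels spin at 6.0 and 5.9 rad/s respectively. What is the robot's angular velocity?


vR = r*wR = 0.1*6.0 = 0.6 m/s
vL = r*wL = 0.1*5.9 = 0.59 m/s
v = (vR+vL)/2 = 0.595 m/s
omega = (vR-vL)/L = 0.0417 rad/s
angular velocity = 0.0417 rad/s


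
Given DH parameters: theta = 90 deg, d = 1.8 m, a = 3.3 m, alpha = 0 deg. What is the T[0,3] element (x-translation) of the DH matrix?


T[0,3] = a * cos(theta)
= 3.3 * cos(90 deg)
= 3.3 * 0.0
= 0.0


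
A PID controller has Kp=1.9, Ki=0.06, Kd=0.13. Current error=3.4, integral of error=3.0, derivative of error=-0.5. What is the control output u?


u = Kp*e + Ki*int(e) + Kd*de/dt
= 1.9*3.4 + 0.06*3.0 + 0.13*(-0.5)
= 6.46 + 0.18 + -0.065
= 6.575


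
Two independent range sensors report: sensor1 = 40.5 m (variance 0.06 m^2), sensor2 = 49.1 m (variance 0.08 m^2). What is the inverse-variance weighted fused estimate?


w1 = (1/var1) / (1/var1 + 1/var2)
   = 16.6667 / (16.6667 + 12.5) = 0.5714
w2 = 1 - w1 = 0.4286
fused = w1*s1 + w2*s2 = 23.1429 + 21.0429
= 44.1857 m


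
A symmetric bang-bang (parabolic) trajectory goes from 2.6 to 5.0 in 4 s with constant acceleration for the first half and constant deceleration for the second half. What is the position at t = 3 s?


Symmetric rest-to-rest: each phase covers (pf-p0)/2 in time T/2. 0.5*a*(T/2)^2 = (pf-p0)/2 => a = 4*(pf-p0)/T^2
a = 4*(5.0-2.6)/4^2 = 0.6
t = 3 is in the deceleration phase (t > T/2).
p = pf - 0.5*a*(T-t)^2 = 5.0 - 0.5*0.6*1^2
= 4.7


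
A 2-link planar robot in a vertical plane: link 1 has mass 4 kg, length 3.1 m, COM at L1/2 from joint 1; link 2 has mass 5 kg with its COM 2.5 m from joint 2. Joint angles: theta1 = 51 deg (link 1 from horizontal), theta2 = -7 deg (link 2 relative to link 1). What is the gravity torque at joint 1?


Horizontal distance from joint 1 to link-1 COM:
  x_c1 = (L1/2)*cos(t1) = 1.55 * 0.6293 = 0.9754 m
Horizontal distance from joint 1 to link-2 COM:
  x_c2 = L1*cos(t1) + Lc2*cos(t1+t2)
       = 3.1*0.6293 + 2.5*0.7193 = 3.7492 m
tau1 = m1*g*x_c1 + m2*g*x_c2
     = 4*9.81*0.9754 + 5*9.81*3.7492
     = 38.2765 + 183.9004
     = 222.1769 Nm


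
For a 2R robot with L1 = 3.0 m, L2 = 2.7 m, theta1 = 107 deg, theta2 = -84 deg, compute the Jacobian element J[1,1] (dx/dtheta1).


J[1,1] = -L1*sin(t1) - L2*sin(t1+t2)
= -3.0*sin(107) - 2.7*sin(23)
= -3.9239


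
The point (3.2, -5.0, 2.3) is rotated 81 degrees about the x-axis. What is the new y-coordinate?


Rotation about x-axis: y' = y*cos(theta) - z*sin(theta)
= -5.0 * 0.1564 - 2.3 * 0.9877
= -3.0539


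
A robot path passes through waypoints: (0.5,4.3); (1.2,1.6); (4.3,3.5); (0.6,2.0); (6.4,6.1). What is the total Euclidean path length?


Segment lengths:
  seg1 = sqrt((0.7)^2 + (-2.7)^2) = 2.7893
  seg2 = sqrt((3.1)^2 + (1.9)^2) = 3.6359
  seg3 = sqrt((-3.7)^2 + (-1.5)^2) = 3.9925
  seg4 = sqrt((5.8)^2 + (4.1)^2) = 7.1028
Total = 17.5205


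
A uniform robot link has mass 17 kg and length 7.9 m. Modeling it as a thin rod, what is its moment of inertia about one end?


I = (1/3) * m * L^2
= (1/3) * 17 * 7.9^2
= 0.333333 * 17 * 62.41
= 353.6567 kg*m^2


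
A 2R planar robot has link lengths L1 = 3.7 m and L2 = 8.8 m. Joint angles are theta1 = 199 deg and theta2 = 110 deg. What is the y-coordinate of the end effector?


Convert angles to radians: theta1 = 3.4732, theta2 = 1.9199
y = L1*sin(theta1) + L2*sin(theta1+theta2)
y = -1.2046 + -6.8389
y = -8.0435


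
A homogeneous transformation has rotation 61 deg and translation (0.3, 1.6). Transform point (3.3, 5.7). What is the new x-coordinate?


x' = cos(theta)*px - sin(theta)*py + tx
= 0.4848*3.3 - 0.8746*5.7 + 0.3
= -3.0855


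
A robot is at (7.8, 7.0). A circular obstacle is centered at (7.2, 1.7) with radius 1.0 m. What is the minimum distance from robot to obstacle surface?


center_dist = sqrt((7.8-7.2)^2 + (7.0-1.7)^2)
= sqrt(0.36 + 28.09)
= 5.3339
min_dist = center_dist - radius = 5.3339 - 1.0 = 4.3339 m


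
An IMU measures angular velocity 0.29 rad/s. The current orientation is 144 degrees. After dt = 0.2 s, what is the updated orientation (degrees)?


delta_theta = w * dt = 0.29 * 0.2 = 0.058 rad
= 3.3232 deg
theta_new = 144 + 3.3232 = 147.3232 deg


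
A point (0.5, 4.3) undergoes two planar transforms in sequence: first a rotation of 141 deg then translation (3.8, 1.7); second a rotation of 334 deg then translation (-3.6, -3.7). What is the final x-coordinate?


After transform 1:
x1 = cos(141)*0.5 - sin(141)*4.3 + 3.8 = 0.7053
y1 = sin(141)*0.5 + cos(141)*4.3 + 1.7 = -1.3271
After transform 2:
x2 = cos(334)*0.7053 - sin(334)*-1.3271 + -3.6
= -3.5478


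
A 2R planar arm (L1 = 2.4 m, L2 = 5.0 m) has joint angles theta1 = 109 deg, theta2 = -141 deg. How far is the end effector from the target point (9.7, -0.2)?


End effector via forward kinematics:
x = L1*cos(t1) + L2*cos(t1+t2) = 3.4589
y = L1*sin(t1) + L2*sin(t1+t2) = -0.3804
Distance to target:
d = sqrt((9.7 - 3.4589)^2 + (-0.2 - -0.3804)^2)
= sqrt(38.9516 + 0.0325)
= 6.2437 m


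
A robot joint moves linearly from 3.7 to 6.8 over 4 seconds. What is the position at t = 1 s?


s = t/T = 1/4 = 0.25
p(t) = p0 + (pf-p0)*s
= 3.7 + (6.8 - 3.7) * 0.25
= 4.475


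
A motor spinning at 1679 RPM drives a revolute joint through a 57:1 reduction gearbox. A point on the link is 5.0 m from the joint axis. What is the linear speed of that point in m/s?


omega_motor = 1679 * 2*pi/60 = 175.8245 rad/s
omega_joint = omega_motor / 57 = 3.0846 rad/s
v = omega_joint * r = 3.0846 * 5.0
= 15.4232 m/s


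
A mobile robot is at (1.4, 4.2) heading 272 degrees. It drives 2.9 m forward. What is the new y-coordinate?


y_new = y0 + d*sin(theta)
= 4.2 + 2.9*sin(272)
= 4.2 + -2.8982
= 1.3018


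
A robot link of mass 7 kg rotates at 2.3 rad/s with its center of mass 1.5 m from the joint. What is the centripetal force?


F = m * omega^2 * r
= 7 * 2.3^2 * 1.5
= 7 * 5.29 * 1.5
= 55.545 N


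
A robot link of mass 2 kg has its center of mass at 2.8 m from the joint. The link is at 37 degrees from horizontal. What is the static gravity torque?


tau = m*g*L*cos(angle)
= 2 * 9.81 * 2.8 * cos(37 deg)
= 2 * 9.81 * 2.8 * 0.7986
= 43.8738 Nm


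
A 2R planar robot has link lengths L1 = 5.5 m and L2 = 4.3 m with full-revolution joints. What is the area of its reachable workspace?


r_max = L1 + L2 = 9.8 m
r_min = |L1 - L2| = 1.2 m
Area = pi*(r_max^2 - r_min^2)
= pi*(96.04 - 1.44)
= pi * 94.6
= 297.1947 m^2


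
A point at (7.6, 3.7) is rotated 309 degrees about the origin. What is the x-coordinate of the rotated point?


x' = x*cos(theta) - y*sin(theta)
cos(309 deg) = 0.6293, sin(309 deg) = -0.7771
x' = 7.6 * 0.6293 - 3.7 * -0.7771
= 4.7828 - -2.8754
= 7.6583


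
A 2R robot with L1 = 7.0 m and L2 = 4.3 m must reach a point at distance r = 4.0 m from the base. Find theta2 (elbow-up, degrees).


cos(theta2) = (r^2 - L1^2 - L2^2) / (2*L1*L2)
cos(theta2) = (16.0 - 49.0 - 18.49) / 60.2
cos(theta2) = -0.855316
theta2 = 148.7946 degrees


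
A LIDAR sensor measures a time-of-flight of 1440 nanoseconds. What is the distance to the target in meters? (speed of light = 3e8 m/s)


tof = 1440 ns = 1.44e-06 s
dist = c * tof / 2
= 3e8 * 1.44e-06 / 2
= 216.0 m


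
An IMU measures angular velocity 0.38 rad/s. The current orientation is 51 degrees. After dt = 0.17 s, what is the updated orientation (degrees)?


delta_theta = w * dt = 0.38 * 0.17 = 0.0646 rad
= 3.7013 deg
theta_new = 51 + 3.7013 = 54.7013 deg


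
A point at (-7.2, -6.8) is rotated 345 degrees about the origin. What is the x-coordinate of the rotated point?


x' = x*cos(theta) - y*sin(theta)
cos(345 deg) = 0.9659, sin(345 deg) = -0.2588
x' = -7.2 * 0.9659 - -6.8 * -0.2588
= -6.9547 - 1.76
= -8.7146


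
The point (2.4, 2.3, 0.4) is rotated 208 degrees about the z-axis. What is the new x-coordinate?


Rotation about z-axis: x' = x*cos(theta) - y*sin(theta)
= 2.4 * -0.8829 - 2.3 * -0.4695
= -1.0393


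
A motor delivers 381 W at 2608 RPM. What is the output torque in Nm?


omega = 2608 * 2*pi/60 = 273.1091 rad/s
tau = P / omega = 381 / 273.1091
= 1.395 Nm


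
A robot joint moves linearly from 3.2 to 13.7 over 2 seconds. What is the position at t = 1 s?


s = t/T = 1/2 = 0.5
p(t) = p0 + (pf-p0)*s
= 3.2 + (13.7 - 3.2) * 0.5
= 8.45


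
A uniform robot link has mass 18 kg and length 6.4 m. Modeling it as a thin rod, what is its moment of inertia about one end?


I = (1/3) * m * L^2
= (1/3) * 18 * 6.4^2
= 0.333333 * 18 * 40.96
= 245.76 kg*m^2


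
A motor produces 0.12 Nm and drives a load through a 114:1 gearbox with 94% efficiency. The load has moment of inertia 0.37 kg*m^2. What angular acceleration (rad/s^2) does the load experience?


tau_out = tau_motor * N * eta
= 0.12 * 114 * 0.94 = 12.8592 Nm
alpha = tau_out / I = 12.8592 / 0.37
= 34.7546 rad/s^2


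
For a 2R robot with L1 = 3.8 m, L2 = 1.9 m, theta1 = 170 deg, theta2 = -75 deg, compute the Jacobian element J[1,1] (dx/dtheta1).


J[1,1] = -L1*sin(t1) - L2*sin(t1+t2)
= -3.8*sin(170) - 1.9*sin(95)
= -2.5526


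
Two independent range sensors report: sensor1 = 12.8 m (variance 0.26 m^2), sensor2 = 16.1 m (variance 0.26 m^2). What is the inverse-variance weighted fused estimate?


w1 = (1/var1) / (1/var1 + 1/var2)
   = 3.8462 / (3.8462 + 3.8462) = 0.5
w2 = 1 - w1 = 0.5
fused = w1*s1 + w2*s2 = 6.4 + 8.05
= 14.45 m


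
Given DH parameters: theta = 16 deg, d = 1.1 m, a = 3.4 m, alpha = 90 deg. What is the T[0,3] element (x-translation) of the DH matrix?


T[0,3] = a * cos(theta)
= 3.4 * cos(16 deg)
= 3.4 * 0.9613
= 3.2683


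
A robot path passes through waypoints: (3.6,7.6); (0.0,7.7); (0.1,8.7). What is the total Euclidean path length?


Segment lengths:
  seg1 = sqrt((-3.6)^2 + (0.1)^2) = 3.6014
  seg2 = sqrt((0.1)^2 + (1.0)^2) = 1.005
Total = 4.6064


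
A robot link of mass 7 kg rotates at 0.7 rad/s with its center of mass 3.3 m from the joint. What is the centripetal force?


F = m * omega^2 * r
= 7 * 0.7^2 * 3.3
= 7 * 0.49 * 3.3
= 11.319 N


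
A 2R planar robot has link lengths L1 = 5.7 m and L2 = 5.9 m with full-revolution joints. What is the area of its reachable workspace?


r_max = L1 + L2 = 11.6 m
r_min = |L1 - L2| = 0.2 m
Area = pi*(r_max^2 - r_min^2)
= pi*(134.56 - 0.04)
= pi * 134.52
= 422.607 m^2


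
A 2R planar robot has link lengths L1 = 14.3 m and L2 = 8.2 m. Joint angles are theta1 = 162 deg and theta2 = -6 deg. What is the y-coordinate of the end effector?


Convert angles to radians: theta1 = 2.8274, theta2 = -0.1047
y = L1*sin(theta1) + L2*sin(theta1+theta2)
y = 4.4189 + 3.3352
y = 7.7542


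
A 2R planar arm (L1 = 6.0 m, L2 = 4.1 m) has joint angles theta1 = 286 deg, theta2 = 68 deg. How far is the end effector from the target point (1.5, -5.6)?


End effector via forward kinematics:
x = L1*cos(t1) + L2*cos(t1+t2) = 5.7314
y = L1*sin(t1) + L2*sin(t1+t2) = -6.1961
Distance to target:
d = sqrt((1.5 - 5.7314)^2 + (-5.6 - -6.1961)^2)
= sqrt(17.9044 + 0.3554)
= 4.2732 m


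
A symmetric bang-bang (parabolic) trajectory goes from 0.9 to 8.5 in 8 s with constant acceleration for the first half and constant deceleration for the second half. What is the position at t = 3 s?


Symmetric rest-to-rest: each phase covers (pf-p0)/2 in time T/2. 0.5*a*(T/2)^2 = (pf-p0)/2 => a = 4*(pf-p0)/T^2
a = 4*(8.5-0.9)/8^2 = 0.475
t = 3 is in the acceleration phase (t <= T/2).
p = p0 + 0.5*a*t^2 = 0.9 + 0.5*0.475*3^2
= 3.0375


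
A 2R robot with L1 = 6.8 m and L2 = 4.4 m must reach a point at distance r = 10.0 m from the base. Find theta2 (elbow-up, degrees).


cos(theta2) = (r^2 - L1^2 - L2^2) / (2*L1*L2)
cos(theta2) = (100.0 - 46.24 - 19.36) / 59.84
cos(theta2) = 0.574866
theta2 = 54.9097 degrees


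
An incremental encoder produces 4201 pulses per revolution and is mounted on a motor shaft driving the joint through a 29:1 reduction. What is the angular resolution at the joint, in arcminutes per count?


counts per rev = 4201
effective counts at joint = 4201 * 29 = 121829
resolution = 360*60 / 121829
= 0.1773 arcmin/count


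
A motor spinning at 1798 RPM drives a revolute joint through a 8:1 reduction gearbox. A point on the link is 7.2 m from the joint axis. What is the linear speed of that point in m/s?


omega_motor = 1798 * 2*pi/60 = 188.2861 rad/s
omega_joint = omega_motor / 8 = 23.5358 rad/s
v = omega_joint * r = 23.5358 * 7.2
= 169.4575 m/s


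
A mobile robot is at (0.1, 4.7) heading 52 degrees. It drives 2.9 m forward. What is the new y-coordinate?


y_new = y0 + d*sin(theta)
= 4.7 + 2.9*sin(52)
= 4.7 + 2.2852
= 6.9852


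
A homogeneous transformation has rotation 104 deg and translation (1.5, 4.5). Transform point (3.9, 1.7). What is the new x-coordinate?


x' = cos(theta)*px - sin(theta)*py + tx
= -0.2419*3.9 - 0.9703*1.7 + 1.5
= -1.093


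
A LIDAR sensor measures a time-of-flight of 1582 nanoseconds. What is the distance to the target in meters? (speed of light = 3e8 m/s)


tof = 1582 ns = 1.582e-06 s
dist = c * tof / 2
= 3e8 * 1.582e-06 / 2
= 237.3 m


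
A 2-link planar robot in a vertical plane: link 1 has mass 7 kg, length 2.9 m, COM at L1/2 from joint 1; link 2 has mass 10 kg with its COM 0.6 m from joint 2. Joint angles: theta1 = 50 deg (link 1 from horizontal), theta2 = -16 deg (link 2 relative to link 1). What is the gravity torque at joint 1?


Horizontal distance from joint 1 to link-1 COM:
  x_c1 = (L1/2)*cos(t1) = 1.45 * 0.6428 = 0.932 m
Horizontal distance from joint 1 to link-2 COM:
  x_c2 = L1*cos(t1) + Lc2*cos(t1+t2)
       = 2.9*0.6428 + 0.6*0.829 = 2.3615 m
tau1 = m1*g*x_c1 + m2*g*x_c2
     = 7*9.81*0.932 + 10*9.81*2.3615
     = 64.0033 + 231.6638
     = 295.6671 Nm


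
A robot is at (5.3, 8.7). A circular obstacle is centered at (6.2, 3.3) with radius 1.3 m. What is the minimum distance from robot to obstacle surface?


center_dist = sqrt((5.3-6.2)^2 + (8.7-3.3)^2)
= sqrt(0.81 + 29.16)
= 5.4745
min_dist = center_dist - radius = 5.4745 - 1.3 = 4.1745 m


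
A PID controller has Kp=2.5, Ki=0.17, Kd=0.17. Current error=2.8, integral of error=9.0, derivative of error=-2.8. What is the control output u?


u = Kp*e + Ki*int(e) + Kd*de/dt
= 2.5*2.8 + 0.17*9.0 + 0.17*(-2.8)
= 7.0 + 1.53 + -0.476
= 8.054


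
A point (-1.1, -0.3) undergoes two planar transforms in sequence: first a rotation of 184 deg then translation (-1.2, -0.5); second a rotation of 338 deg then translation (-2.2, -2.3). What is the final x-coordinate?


After transform 1:
x1 = cos(184)*-1.1 - sin(184)*-0.3 + -1.2 = -0.1236
y1 = sin(184)*-1.1 + cos(184)*-0.3 + -0.5 = -0.124
After transform 2:
x2 = cos(338)*-0.1236 - sin(338)*-0.124 + -2.2
= -2.3611


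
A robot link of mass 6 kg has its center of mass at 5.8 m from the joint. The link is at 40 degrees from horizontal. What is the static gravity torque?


tau = m*g*L*cos(angle)
= 6 * 9.81 * 5.8 * cos(40 deg)
= 6 * 9.81 * 5.8 * 0.766
= 261.5184 Nm


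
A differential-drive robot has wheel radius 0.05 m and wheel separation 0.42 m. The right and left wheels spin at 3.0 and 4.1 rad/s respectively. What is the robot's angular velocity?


vR = r*wR = 0.05*3.0 = 0.15 m/s
vL = r*wL = 0.05*4.1 = 0.205 m/s
v = (vR+vL)/2 = 0.1775 m/s
omega = (vR-vL)/L = -0.131 rad/s
angular velocity = -0.131 rad/s


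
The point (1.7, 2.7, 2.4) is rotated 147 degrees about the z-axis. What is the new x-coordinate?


Rotation about z-axis: x' = x*cos(theta) - y*sin(theta)
= 1.7 * -0.8387 - 2.7 * 0.5446
= -2.8963


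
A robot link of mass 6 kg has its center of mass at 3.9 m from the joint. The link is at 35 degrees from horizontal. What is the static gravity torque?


tau = m*g*L*cos(angle)
= 6 * 9.81 * 3.9 * cos(35 deg)
= 6 * 9.81 * 3.9 * 0.8192
= 188.0396 Nm


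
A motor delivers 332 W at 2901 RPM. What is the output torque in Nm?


omega = 2901 * 2*pi/60 = 303.792 rad/s
tau = P / omega = 332 / 303.792
= 1.0929 Nm


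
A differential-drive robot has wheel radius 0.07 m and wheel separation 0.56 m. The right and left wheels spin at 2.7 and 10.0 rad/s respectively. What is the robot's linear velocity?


vR = r*wR = 0.07*2.7 = 0.189 m/s
vL = r*wL = 0.07*10.0 = 0.7 m/s
v = (vR+vL)/2 = 0.4445 m/s
omega = (vR-vL)/L = -0.9125 rad/s
linear velocity = 0.4445 m/s


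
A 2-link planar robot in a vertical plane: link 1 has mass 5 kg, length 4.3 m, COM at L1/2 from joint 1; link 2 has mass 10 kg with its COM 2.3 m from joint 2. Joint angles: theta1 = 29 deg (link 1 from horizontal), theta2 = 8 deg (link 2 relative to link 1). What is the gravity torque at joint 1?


Horizontal distance from joint 1 to link-1 COM:
  x_c1 = (L1/2)*cos(t1) = 2.15 * 0.8746 = 1.8804 m
Horizontal distance from joint 1 to link-2 COM:
  x_c2 = L1*cos(t1) + Lc2*cos(t1+t2)
       = 4.3*0.8746 + 2.3*0.7986 = 5.5977 m
tau1 = m1*g*x_c1 + m2*g*x_c2
     = 5*9.81*1.8804 + 10*9.81*5.5977
     = 92.2352 + 549.137
     = 641.3722 Nm


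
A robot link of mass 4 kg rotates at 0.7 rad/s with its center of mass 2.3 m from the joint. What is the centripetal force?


F = m * omega^2 * r
= 4 * 0.7^2 * 2.3
= 4 * 0.49 * 2.3
= 4.508 N


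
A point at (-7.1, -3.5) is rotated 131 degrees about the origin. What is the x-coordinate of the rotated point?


x' = x*cos(theta) - y*sin(theta)
cos(131 deg) = -0.6561, sin(131 deg) = 0.7547
x' = -7.1 * -0.6561 - -3.5 * 0.7547
= 4.658 - -2.6415
= 7.2995


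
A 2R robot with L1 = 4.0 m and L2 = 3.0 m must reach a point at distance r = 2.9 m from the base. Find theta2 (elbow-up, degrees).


cos(theta2) = (r^2 - L1^2 - L2^2) / (2*L1*L2)
cos(theta2) = (8.41 - 16.0 - 9.0) / 24.0
cos(theta2) = -0.69125
theta2 = 133.7291 degrees


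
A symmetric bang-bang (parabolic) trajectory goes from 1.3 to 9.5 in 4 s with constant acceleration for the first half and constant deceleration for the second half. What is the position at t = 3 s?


Symmetric rest-to-rest: each phase covers (pf-p0)/2 in time T/2. 0.5*a*(T/2)^2 = (pf-p0)/2 => a = 4*(pf-p0)/T^2
a = 4*(9.5-1.3)/4^2 = 2.05
t = 3 is in the deceleration phase (t > T/2).
p = pf - 0.5*a*(T-t)^2 = 9.5 - 0.5*2.05*1^2
= 8.475


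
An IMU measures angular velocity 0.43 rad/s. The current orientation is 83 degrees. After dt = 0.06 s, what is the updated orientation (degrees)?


delta_theta = w * dt = 0.43 * 0.06 = 0.0258 rad
= 1.4782 deg
theta_new = 83 + 1.4782 = 84.4782 deg


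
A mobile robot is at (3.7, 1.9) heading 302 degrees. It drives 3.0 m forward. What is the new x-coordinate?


x_new = x0 + d*cos(theta)
= 3.7 + 3.0*cos(302)
= 3.7 + 1.5898
= 5.2898


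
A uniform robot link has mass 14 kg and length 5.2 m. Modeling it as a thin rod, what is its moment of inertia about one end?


I = (1/3) * m * L^2
= (1/3) * 14 * 5.2^2
= 0.333333 * 14 * 27.04
= 126.1867 kg*m^2


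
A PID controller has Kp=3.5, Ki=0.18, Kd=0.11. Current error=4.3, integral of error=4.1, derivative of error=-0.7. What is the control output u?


u = Kp*e + Ki*int(e) + Kd*de/dt
= 3.5*4.3 + 0.18*4.1 + 0.11*(-0.7)
= 15.05 + 0.738 + -0.077
= 15.711


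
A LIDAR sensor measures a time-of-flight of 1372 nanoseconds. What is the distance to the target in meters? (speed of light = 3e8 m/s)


tof = 1372 ns = 1.372e-06 s
dist = c * tof / 2
= 3e8 * 1.372e-06 / 2
= 205.8 m


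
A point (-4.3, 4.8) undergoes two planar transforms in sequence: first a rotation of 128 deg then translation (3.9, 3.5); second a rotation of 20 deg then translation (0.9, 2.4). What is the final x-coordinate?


After transform 1:
x1 = cos(128)*-4.3 - sin(128)*4.8 + 3.9 = 2.7649
y1 = sin(128)*-4.3 + cos(128)*4.8 + 3.5 = -2.8436
After transform 2:
x2 = cos(20)*2.7649 - sin(20)*-2.8436 + 0.9
= 4.4707


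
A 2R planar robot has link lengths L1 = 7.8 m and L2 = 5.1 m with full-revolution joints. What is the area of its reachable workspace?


r_max = L1 + L2 = 12.9 m
r_min = |L1 - L2| = 2.7 m
Area = pi*(r_max^2 - r_min^2)
= pi*(166.41 - 7.29)
= pi * 159.12
= 499.8902 m^2


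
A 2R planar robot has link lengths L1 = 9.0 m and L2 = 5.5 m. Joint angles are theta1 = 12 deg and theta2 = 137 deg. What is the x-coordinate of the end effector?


Convert angles to radians: theta1 = 0.2094, theta2 = 2.3911
x = L1*cos(theta1) + L2*cos(theta1+theta2)
x = 8.8033 + -4.7144
x = 4.0889


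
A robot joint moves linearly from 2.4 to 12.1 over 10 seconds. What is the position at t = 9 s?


s = t/T = 9/10 = 0.9
p(t) = p0 + (pf-p0)*s
= 2.4 + (12.1 - 2.4) * 0.9
= 11.13


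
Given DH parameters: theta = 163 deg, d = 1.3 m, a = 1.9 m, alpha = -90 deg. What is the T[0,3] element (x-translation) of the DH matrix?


T[0,3] = a * cos(theta)
= 1.9 * cos(163 deg)
= 1.9 * -0.9563
= -1.817


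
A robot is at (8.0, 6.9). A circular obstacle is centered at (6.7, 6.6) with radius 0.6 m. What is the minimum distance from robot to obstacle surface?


center_dist = sqrt((8.0-6.7)^2 + (6.9-6.6)^2)
= sqrt(1.69 + 0.09)
= 1.3342
min_dist = center_dist - radius = 1.3342 - 0.6 = 0.7342 m


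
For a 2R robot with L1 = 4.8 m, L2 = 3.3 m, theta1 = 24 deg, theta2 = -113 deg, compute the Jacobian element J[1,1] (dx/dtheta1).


J[1,1] = -L1*sin(t1) - L2*sin(t1+t2)
= -4.8*sin(24) - 3.3*sin(-89)
= 1.3472


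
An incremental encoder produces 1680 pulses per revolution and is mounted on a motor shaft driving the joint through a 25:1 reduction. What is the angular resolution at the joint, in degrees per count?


counts per rev = 1680
effective counts at joint = 1680 * 25 = 42000
resolution = 360 / 42000
= 0.0086 deg/count
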